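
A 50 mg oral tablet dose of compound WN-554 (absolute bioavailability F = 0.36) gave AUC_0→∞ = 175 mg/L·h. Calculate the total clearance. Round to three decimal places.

CL = 0.103 L/h

CL = F × Dose / AUC_0→∞
   = 0.36 × 50 / 175 = 0.102857 L/h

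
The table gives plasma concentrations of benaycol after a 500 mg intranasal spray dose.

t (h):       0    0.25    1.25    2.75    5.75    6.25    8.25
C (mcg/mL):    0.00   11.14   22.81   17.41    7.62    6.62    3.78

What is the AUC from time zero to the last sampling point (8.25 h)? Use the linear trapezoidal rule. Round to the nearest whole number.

Trapezoidal AUC_0→8.25:
  [0→0.25]: (0.00+11.14)/2 × 0.25 = 1.3925
  [0.25→1.25]: (11.14+22.81)/2 × 1 = 16.975
  [1.25→2.75]: (22.81+17.41)/2 × 1.5 = 30.165
  [2.75→5.75]: (17.41+7.62)/2 × 3 = 37.545
  [5.75→6.25]: (7.62+6.62)/2 × 0.5 = 3.56
  [6.25→8.25]: (6.62+3.78)/2 × 2 = 10.4
  Sum = 100.0375 mcg/mL·h

AUC = 100 mcg/mL·h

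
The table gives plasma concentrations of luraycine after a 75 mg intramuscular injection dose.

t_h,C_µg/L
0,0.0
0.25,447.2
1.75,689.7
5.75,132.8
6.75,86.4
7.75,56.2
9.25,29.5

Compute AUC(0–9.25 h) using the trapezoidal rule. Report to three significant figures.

AUC = 2800 µg/L·h

Trapezoidal AUC_0→9.25:
  [0→0.25]: (0.0+447.2)/2 × 0.25 = 55.9
  [0.25→1.75]: (447.2+689.7)/2 × 1.5 = 852.675
  [1.75→5.75]: (689.7+132.8)/2 × 4 = 1645.0
  [5.75→6.75]: (132.8+86.4)/2 × 1 = 109.6
  [6.75→7.75]: (86.4+56.2)/2 × 1 = 71.3
  [7.75→9.25]: (56.2+29.5)/2 × 1.5 = 64.275
  Sum = 2798.75 µg/L·h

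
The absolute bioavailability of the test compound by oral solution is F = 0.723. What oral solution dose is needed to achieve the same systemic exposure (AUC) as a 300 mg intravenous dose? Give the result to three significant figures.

D_oral = 415 mg

For equal systemic exposure: F × D_ev = D_iv
D_ev = D_iv / F = 300 / 0.723 = 414.938 mg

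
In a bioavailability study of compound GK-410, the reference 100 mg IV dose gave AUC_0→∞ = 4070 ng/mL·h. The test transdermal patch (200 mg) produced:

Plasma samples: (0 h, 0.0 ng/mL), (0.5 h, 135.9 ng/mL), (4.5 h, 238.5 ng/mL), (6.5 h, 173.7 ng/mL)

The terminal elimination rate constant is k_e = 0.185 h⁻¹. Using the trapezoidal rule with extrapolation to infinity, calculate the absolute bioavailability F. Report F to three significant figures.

F = 0.262

Trapezoidal AUC_0→6.5 (transdermal patch):
  [0→0.5]: (0.0+135.9)/2 × 0.5 = 33.975
  [0.5→4.5]: (135.9+238.5)/2 × 4 = 748.8
  [4.5→6.5]: (238.5+173.7)/2 × 2 = 412.2
  Sum = 1194.975 ng/mL·h
Tail: C_last/k_e = 173.7/0.185 = 938.919
AUC_0→∞ (transdermal patch) = 1194.975 + 938.919 = 2133.894 ng/mL·h
F = (AUC_ev/D_ev)/(AUC_iv/D_iv) = (2133.894/200)/(4070/100) = 10.66947/40.7 = 0.2621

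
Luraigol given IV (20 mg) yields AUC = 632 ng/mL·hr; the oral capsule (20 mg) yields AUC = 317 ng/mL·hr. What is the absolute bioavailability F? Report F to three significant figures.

F = 0.502

F = (AUC_ev / D_ev) / (AUC_iv / D_iv)
  = (317/20) / (632/20)
  = 15.85 / 31.6 = 0.5016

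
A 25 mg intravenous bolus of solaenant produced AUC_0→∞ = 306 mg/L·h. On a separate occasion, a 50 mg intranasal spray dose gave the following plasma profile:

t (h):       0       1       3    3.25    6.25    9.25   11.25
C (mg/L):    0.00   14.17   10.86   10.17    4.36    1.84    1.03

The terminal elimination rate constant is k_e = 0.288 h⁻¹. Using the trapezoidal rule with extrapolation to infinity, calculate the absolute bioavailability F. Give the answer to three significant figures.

Trapezoidal AUC_0→11.25 (intranasal spray):
  [0→1]: (0.00+14.17)/2 × 1 = 7.085
  [1→3]: (14.17+10.86)/2 × 2 = 25.03
  [3→3.25]: (10.86+10.17)/2 × 0.25 = 2.62875
  [3.25→6.25]: (10.17+4.36)/2 × 3 = 21.795
  [6.25→9.25]: (4.36+1.84)/2 × 3 = 9.3
  [9.25→11.25]: (1.84+1.03)/2 × 2 = 2.87
  Sum = 68.70875 mg/L·h
Tail: C_last/k_e = 1.03/0.288 = 3.576
AUC_0→∞ (intranasal spray) = 68.70875 + 3.576 = 72.28475 mg/L·h
F = (AUC_ev/D_ev)/(AUC_iv/D_iv) = (72.28475/50)/(306/25) = 1.445695/12.24 = 0.1181

F = 0.118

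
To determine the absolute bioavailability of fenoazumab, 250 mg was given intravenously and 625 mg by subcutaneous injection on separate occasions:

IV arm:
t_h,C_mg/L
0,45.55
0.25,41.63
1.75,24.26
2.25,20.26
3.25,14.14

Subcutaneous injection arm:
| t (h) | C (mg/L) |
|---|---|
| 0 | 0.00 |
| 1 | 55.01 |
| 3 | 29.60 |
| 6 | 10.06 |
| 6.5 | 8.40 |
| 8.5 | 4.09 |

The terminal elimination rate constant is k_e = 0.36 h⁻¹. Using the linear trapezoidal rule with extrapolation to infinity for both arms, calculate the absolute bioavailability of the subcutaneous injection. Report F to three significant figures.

Trapezoidal AUC_0→3.25 (IV):
  [0→0.25]: (45.55+41.63)/2 × 0.25 = 10.8975
  [0.25→1.75]: (41.63+24.26)/2 × 1.5 = 49.4175
  [1.75→2.25]: (24.26+20.26)/2 × 0.5 = 11.13
  [2.25→3.25]: (20.26+14.14)/2 × 1 = 17.2
  Sum = 88.645 mg/L·h
IV tail: 14.14/0.36 = 39.278; AUC_iv,0→∞ = 88.645 + 39.278 = 127.923 mg/L·h
Trapezoidal AUC_0→8.5 (subcutaneous injection):
  [0→1]: (0.00+55.01)/2 × 1 = 27.505
  [1→3]: (55.01+29.60)/2 × 2 = 84.61
  [3→6]: (29.60+10.06)/2 × 3 = 59.49
  [6→6.5]: (10.06+8.40)/2 × 0.5 = 4.615
  [6.5→8.5]: (8.40+4.09)/2 × 2 = 12.49
  Sum = 188.71 mg/L·h
subcutaneous injection tail: 4.09/0.36 = 11.361; AUC_ev,0→∞ = 188.71 + 11.361 = 200.071 mg/L·h
F = (AUC_ev/D_ev)/(AUC_iv/D_iv) = (200.071/625)/(127.923/250) = 0.3201136/0.511692 = 0.6256

F = 0.626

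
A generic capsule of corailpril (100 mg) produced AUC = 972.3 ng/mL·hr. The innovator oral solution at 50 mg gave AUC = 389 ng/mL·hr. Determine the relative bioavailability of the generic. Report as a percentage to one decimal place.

F_rel = (AUC_test/D_test) / (AUC_ref/D_ref)
      = (972.3/100) / (389/50)
      = 9.723 / 7.78 = 1.2497 = 124.97%

F_rel = 125.0%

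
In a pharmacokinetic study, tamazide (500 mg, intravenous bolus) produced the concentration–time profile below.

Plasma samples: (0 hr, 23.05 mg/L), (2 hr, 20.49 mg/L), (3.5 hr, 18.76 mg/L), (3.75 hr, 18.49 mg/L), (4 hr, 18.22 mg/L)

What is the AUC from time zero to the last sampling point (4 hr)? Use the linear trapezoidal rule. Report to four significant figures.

AUC = 82.22 mg/L·hr

Trapezoidal AUC_0→4:
  [0→2]: (23.05+20.49)/2 × 2 = 43.54
  [2→3.5]: (20.49+18.76)/2 × 1.5 = 29.4375
  [3.5→3.75]: (18.76+18.49)/2 × 0.25 = 4.65625
  [3.75→4]: (18.49+18.22)/2 × 0.25 = 4.58875
  Sum = 82.2225 mg/L·hr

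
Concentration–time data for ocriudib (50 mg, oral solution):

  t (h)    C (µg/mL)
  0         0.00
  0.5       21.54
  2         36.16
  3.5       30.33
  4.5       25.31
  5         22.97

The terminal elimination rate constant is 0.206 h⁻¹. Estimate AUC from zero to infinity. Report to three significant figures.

Trapezoidal AUC_0→5:
  [0→0.5]: (0.00+21.54)/2 × 0.5 = 5.385
  [0.5→2]: (21.54+36.16)/2 × 1.5 = 43.275
  [2→3.5]: (36.16+30.33)/2 × 1.5 = 49.8675
  [3.5→4.5]: (30.33+25.31)/2 × 1 = 27.82
  [4.5→5]: (25.31+22.97)/2 × 0.5 = 12.07
  Sum = 138.4175 µg/mL·h
Extrapolated tail: C_last / k_e = 22.97 / 0.206 = 111.505
AUC_0→∞ = 138.4175 + 111.505 = 249.9225 µg/mL·h

AUC = 250 µg/mL·h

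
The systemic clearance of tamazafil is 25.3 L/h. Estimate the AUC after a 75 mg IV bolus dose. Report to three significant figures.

AUC_0→∞ = Dose_iv / CL
        = 75 / 25.3 = 2.96443 mg/L·h

AUC = 2.96 mg/L·h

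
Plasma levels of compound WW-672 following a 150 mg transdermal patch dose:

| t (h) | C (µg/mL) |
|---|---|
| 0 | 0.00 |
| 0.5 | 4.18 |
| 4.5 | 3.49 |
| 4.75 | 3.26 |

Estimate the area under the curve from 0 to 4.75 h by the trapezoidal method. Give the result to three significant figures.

Trapezoidal AUC_0→4.75:
  [0→0.5]: (0.00+4.18)/2 × 0.5 = 1.045
  [0.5→4.5]: (4.18+3.49)/2 × 4 = 15.34
  [4.5→4.75]: (3.49+3.26)/2 × 0.25 = 0.84375
  Sum = 17.22875 µg/mL·h

AUC = 17.2 µg/mL·h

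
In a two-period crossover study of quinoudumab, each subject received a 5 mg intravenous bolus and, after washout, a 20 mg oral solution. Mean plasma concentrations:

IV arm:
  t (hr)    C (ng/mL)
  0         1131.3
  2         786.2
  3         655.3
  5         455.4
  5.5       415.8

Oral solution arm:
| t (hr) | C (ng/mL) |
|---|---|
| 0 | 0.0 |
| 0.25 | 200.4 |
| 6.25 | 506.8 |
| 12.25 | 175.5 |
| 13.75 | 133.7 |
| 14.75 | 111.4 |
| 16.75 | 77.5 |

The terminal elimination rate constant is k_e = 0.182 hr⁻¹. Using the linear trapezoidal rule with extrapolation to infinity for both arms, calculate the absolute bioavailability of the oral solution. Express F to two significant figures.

F = 0.21

Trapezoidal AUC_0→5.5 (IV):
  [0→2]: (1131.3+786.2)/2 × 2 = 1917.5
  [2→3]: (786.2+655.3)/2 × 1 = 720.75
  [3→5]: (655.3+455.4)/2 × 2 = 1110.7
  [5→5.5]: (455.4+415.8)/2 × 0.5 = 217.8
  Sum = 3966.75 ng/mL·hr
IV tail: 415.8/0.182 = 2284.615; AUC_iv,0→∞ = 3966.75 + 2284.615 = 6251.365 ng/mL·hr
Trapezoidal AUC_0→16.75 (oral solution):
  [0→0.25]: (0.0+200.4)/2 × 0.25 = 25.05
  [0.25→6.25]: (200.4+506.8)/2 × 6 = 2121.6
  [6.25→12.25]: (506.8+175.5)/2 × 6 = 2046.9
  [12.25→13.75]: (175.5+133.7)/2 × 1.5 = 231.9
  [13.75→14.75]: (133.7+111.4)/2 × 1 = 122.55
  [14.75→16.75]: (111.4+77.5)/2 × 2 = 188.9
  Sum = 4736.9 ng/mL·hr
oral solution tail: 77.5/0.182 = 425.824; AUC_ev,0→∞ = 4736.9 + 425.824 = 5162.724 ng/mL·hr
F = (AUC_ev/D_ev)/(AUC_iv/D_iv) = (5162.724/20)/(6251.365/5) = 258.1362/1250.273 = 0.2065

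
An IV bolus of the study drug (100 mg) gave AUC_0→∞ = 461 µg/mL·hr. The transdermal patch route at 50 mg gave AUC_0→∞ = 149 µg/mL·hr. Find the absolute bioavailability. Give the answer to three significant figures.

F = (AUC_ev / D_ev) / (AUC_iv / D_iv)
  = (149/50) / (461/100)
  = 2.98 / 4.61 = 0.6464

F = 0.646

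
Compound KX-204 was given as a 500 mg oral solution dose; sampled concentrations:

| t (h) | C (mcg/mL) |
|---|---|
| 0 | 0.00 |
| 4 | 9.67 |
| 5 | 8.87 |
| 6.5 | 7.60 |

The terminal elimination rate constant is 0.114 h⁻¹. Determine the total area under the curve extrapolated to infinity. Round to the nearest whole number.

AUC = 108 mcg/mL·h

Trapezoidal AUC_0→6.5:
  [0→4]: (0.00+9.67)/2 × 4 = 19.34
  [4→5]: (9.67+8.87)/2 × 1 = 9.27
  [5→6.5]: (8.87+7.60)/2 × 1.5 = 12.3525
  Sum = 40.9625 mcg/mL·h
Extrapolated tail: C_last / k_e = 7.60 / 0.114 = 66.667
AUC_0→∞ = 40.9625 + 66.667 = 107.6295 mcg/mL·h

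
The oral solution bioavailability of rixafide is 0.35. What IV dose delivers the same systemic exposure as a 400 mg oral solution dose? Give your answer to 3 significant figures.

D_iv = 140 mg

Systemic exposure from an extravascular dose = F × D_ev, so the equivalent IV dose is F × D_ev.
D_iv = F × D_ev = 0.35 × 400 = 140 mg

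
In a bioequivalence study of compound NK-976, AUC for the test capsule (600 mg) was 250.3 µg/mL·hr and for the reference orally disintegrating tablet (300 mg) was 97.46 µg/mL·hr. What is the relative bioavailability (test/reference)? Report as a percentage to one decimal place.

F_rel = 128.4%

F_rel = (AUC_test/D_test) / (AUC_ref/D_ref)
      = (250.3/600) / (97.46/300)
      = 0.417167 / 0.324867 = 1.2841 = 128.41%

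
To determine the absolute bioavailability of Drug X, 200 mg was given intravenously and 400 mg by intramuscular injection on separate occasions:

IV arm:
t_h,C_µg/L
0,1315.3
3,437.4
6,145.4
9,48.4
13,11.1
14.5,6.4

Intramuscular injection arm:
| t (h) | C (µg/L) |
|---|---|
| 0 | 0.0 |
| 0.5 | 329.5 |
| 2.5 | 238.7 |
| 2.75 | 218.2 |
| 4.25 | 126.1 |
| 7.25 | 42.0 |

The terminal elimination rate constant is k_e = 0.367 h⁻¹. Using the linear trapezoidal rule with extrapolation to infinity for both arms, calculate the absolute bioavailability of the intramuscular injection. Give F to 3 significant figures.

F = 0.169

Trapezoidal AUC_0→14.5 (IV):
  [0→3]: (1315.3+437.4)/2 × 3 = 2629.05
  [3→6]: (437.4+145.4)/2 × 3 = 874.2
  [6→9]: (145.4+48.4)/2 × 3 = 290.7
  [9→13]: (48.4+11.1)/2 × 4 = 119.0
  [13→14.5]: (11.1+6.4)/2 × 1.5 = 13.125
  Sum = 3926.075 µg/L·h
IV tail: 6.4/0.367 = 17.439; AUC_iv,0→∞ = 3926.075 + 17.439 = 3943.514 µg/L·h
Trapezoidal AUC_0→7.25 (intramuscular injection):
  [0→0.5]: (0.0+329.5)/2 × 0.5 = 82.375
  [0.5→2.5]: (329.5+238.7)/2 × 2 = 568.2
  [2.5→2.75]: (238.7+218.2)/2 × 0.25 = 57.1125
  [2.75→4.25]: (218.2+126.1)/2 × 1.5 = 258.225
  [4.25→7.25]: (126.1+42.0)/2 × 3 = 252.15
  Sum = 1218.0625 µg/L·h
intramuscular injection tail: 42.0/0.367 = 114.441; AUC_ev,0→∞ = 1218.0625 + 114.441 = 1332.5035 µg/L·h
F = (AUC_ev/D_ev)/(AUC_iv/D_iv) = (1332.5035/400)/(3943.514/200) = 3.33126/19.71757 = 0.1689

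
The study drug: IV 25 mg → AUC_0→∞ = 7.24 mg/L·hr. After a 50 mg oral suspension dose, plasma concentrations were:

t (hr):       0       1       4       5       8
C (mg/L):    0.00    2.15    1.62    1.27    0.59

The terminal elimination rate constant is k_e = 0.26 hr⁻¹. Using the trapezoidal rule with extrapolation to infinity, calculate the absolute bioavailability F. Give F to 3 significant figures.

F = 0.914

Trapezoidal AUC_0→8 (oral suspension):
  [0→1]: (0.00+2.15)/2 × 1 = 1.075
  [1→4]: (2.15+1.62)/2 × 3 = 5.655
  [4→5]: (1.62+1.27)/2 × 1 = 1.445
  [5→8]: (1.27+0.59)/2 × 3 = 2.79
  Sum = 10.965 mg/L·hr
Tail: C_last/k_e = 0.59/0.26 = 2.269
AUC_0→∞ (oral suspension) = 10.965 + 2.269 = 13.234 mg/L·hr
F = (AUC_ev/D_ev)/(AUC_iv/D_iv) = (13.234/50)/(7.24/25) = 0.26468/0.2896 = 0.9140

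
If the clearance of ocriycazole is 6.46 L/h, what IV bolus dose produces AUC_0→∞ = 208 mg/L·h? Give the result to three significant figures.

Dose_iv = CL × AUC_0→∞
     = 6.46 × 208 = 1343.68 mg

Dose = 1340 mg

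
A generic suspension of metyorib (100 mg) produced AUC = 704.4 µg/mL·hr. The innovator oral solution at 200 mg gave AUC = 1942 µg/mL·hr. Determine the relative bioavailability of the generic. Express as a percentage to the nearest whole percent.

F_rel = (AUC_test/D_test) / (AUC_ref/D_ref)
      = (704.4/100) / (1942/200)
      = 7.044 / 9.71 = 0.7254 = 72.54%

F_rel = 73%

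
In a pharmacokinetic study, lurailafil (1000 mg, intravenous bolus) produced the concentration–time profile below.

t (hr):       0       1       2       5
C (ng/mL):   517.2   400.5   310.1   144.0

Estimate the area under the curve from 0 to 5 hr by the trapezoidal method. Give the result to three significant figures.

Trapezoidal AUC_0→5:
  [0→1]: (517.2+400.5)/2 × 1 = 458.85
  [1→2]: (400.5+310.1)/2 × 1 = 355.3
  [2→5]: (310.1+144.0)/2 × 3 = 681.15
  Sum = 1495.3 ng/mL·hr

AUC = 1500 ng/mL·hr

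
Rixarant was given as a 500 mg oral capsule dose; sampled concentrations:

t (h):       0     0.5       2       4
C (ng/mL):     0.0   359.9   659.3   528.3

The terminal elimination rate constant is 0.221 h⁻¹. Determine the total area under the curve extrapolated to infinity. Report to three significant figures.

AUC = 4430 ng/mL·h

Trapezoidal AUC_0→4:
  [0→0.5]: (0.0+359.9)/2 × 0.5 = 89.975
  [0.5→2]: (359.9+659.3)/2 × 1.5 = 764.4
  [2→4]: (659.3+528.3)/2 × 2 = 1187.6
  Sum = 2041.975 ng/mL·h
Extrapolated tail: C_last / k_e = 528.3 / 0.221 = 2390.498
AUC_0→∞ = 2041.975 + 2390.498 = 4432.473 ng/mL·h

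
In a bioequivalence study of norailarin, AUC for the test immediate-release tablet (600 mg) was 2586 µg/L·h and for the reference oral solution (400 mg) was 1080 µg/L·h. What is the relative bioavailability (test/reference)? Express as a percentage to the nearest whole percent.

F_rel = 160%

F_rel = (AUC_test/D_test) / (AUC_ref/D_ref)
      = (2586/600) / (1080/400)
      = 4.31 / 2.7 = 1.5963 = 159.63%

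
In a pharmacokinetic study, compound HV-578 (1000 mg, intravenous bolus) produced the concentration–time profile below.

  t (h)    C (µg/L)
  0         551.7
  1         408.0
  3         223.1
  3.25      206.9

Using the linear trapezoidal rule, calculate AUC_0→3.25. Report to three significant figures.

AUC = 1160 µg/L·h

Trapezoidal AUC_0→3.25:
  [0→1]: (551.7+408.0)/2 × 1 = 479.85
  [1→3]: (408.0+223.1)/2 × 2 = 631.1
  [3→3.25]: (223.1+206.9)/2 × 0.25 = 53.75
  Sum = 1164.7 µg/L·h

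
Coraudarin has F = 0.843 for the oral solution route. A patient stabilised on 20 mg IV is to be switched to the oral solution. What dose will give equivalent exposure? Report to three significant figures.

D_oral = 23.7 mg

For equal systemic exposure: F × D_ev = D_iv
D_ev = D_iv / F = 20 / 0.843 = 23.7248 mg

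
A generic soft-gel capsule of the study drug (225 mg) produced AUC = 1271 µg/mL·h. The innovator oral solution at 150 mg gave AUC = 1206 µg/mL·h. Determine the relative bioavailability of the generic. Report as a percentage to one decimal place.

F_rel = (AUC_test/D_test) / (AUC_ref/D_ref)
      = (1271/225) / (1206/150)
      = 5.64889 / 8.04 = 0.7026 = 70.26%

F_rel = 70.3%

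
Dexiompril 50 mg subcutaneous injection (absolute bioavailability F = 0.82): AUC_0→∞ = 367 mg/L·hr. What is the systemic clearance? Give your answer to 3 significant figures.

CL = 0.112 L/hr

CL = F × Dose / AUC_0→∞
   = 0.82 × 50 / 367 = 0.111717 L/hr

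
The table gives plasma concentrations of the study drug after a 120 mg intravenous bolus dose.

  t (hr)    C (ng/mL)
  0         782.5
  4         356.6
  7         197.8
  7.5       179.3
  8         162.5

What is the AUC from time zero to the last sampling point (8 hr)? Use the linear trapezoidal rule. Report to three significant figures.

AUC = 3290 ng/mL·hr

Trapezoidal AUC_0→8:
  [0→4]: (782.5+356.6)/2 × 4 = 2278.2
  [4→7]: (356.6+197.8)/2 × 3 = 831.6
  [7→7.5]: (197.8+179.3)/2 × 0.5 = 94.275
  [7.5→8]: (179.3+162.5)/2 × 0.5 = 85.45
  Sum = 3289.525 ng/mL·hr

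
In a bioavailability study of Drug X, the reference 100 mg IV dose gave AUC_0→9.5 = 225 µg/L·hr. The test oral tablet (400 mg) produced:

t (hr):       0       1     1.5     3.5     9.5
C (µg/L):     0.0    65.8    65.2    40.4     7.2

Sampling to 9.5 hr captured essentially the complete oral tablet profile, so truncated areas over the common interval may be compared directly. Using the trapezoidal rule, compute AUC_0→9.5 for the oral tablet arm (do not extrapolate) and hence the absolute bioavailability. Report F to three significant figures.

F = 0.349

Trapezoidal AUC_0→9.5 (oral tablet):
  [0→1]: (0.0+65.8)/2 × 1 = 32.9
  [1→1.5]: (65.8+65.2)/2 × 0.5 = 32.75
  [1.5→3.5]: (65.2+40.4)/2 × 2 = 105.6
  [3.5→9.5]: (40.4+7.2)/2 × 6 = 142.8
  Sum = 314.05 µg/L·hr
F = (AUC_ev/D_ev)/(AUC_iv/D_iv) = (314.05/400)/(225/100) = 0.785125/2.25 = 0.3489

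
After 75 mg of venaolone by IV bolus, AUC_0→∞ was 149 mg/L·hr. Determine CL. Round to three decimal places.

CL = 0.503 L/hr

CL = Dose_iv / AUC_0→∞
   = 75 / 149 = 0.503356 L/hr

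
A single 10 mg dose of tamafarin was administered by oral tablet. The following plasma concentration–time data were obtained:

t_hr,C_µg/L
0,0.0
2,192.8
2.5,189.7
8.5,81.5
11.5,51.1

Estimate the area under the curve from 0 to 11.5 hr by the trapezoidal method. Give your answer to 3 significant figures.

AUC = 1300 µg/L·hr

Trapezoidal AUC_0→11.5:
  [0→2]: (0.0+192.8)/2 × 2 = 192.8
  [2→2.5]: (192.8+189.7)/2 × 0.5 = 95.625
  [2.5→8.5]: (189.7+81.5)/2 × 6 = 813.6
  [8.5→11.5]: (81.5+51.1)/2 × 3 = 198.9
  Sum = 1300.925 µg/L·hr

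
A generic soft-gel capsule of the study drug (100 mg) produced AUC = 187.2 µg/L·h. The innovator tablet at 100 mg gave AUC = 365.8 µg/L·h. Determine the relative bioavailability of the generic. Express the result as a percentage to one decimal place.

F_rel = 51.2%

F_rel = (AUC_test/D_test) / (AUC_ref/D_ref)
      = (187.2/100) / (365.8/100)
      = 1.872 / 3.658 = 0.5118 = 51.18%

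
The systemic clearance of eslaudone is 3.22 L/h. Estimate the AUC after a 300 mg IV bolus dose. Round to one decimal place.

AUC = 93.2 mg/L·h

AUC_0→∞ = Dose_iv / CL
        = 300 / 3.22 = 93.1677 mg/L·h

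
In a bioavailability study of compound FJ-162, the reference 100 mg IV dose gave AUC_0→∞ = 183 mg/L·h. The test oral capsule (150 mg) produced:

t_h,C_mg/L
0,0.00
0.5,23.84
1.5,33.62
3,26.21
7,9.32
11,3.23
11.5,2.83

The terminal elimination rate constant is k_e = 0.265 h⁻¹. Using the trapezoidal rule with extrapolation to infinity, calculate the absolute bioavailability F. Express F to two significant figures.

F = 0.68

Trapezoidal AUC_0→11.5 (oral capsule):
  [0→0.5]: (0.00+23.84)/2 × 0.5 = 5.96
  [0.5→1.5]: (23.84+33.62)/2 × 1 = 28.73
  [1.5→3]: (33.62+26.21)/2 × 1.5 = 44.8725
  [3→7]: (26.21+9.32)/2 × 4 = 71.06
  [7→11]: (9.32+3.23)/2 × 4 = 25.1
  [11→11.5]: (3.23+2.83)/2 × 0.5 = 1.515
  Sum = 177.2375 mg/L·h
Tail: C_last/k_e = 2.83/0.265 = 10.679
AUC_0→∞ (oral capsule) = 177.2375 + 10.679 = 187.9165 mg/L·h
F = (AUC_ev/D_ev)/(AUC_iv/D_iv) = (187.9165/150)/(183/100) = 1.25278/1.83 = 0.6846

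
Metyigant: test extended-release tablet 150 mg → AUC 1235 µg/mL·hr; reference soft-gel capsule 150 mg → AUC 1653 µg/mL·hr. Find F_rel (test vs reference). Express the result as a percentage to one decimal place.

F_rel = (AUC_test/D_test) / (AUC_ref/D_ref)
      = (1235/150) / (1653/150)
      = 8.23333 / 11.02 = 0.7471 = 74.71%

F_rel = 74.7%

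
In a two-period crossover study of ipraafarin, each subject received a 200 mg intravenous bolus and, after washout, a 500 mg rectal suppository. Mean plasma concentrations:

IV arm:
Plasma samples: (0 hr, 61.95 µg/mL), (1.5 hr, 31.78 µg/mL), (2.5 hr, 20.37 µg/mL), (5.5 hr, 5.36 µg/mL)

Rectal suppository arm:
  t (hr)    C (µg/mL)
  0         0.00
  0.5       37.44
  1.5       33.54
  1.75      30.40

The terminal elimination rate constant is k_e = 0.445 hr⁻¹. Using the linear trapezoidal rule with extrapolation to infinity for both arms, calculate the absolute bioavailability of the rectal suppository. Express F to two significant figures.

Trapezoidal AUC_0→5.5 (IV):
  [0→1.5]: (61.95+31.78)/2 × 1.5 = 70.2975
  [1.5→2.5]: (31.78+20.37)/2 × 1 = 26.075
  [2.5→5.5]: (20.37+5.36)/2 × 3 = 38.595
  Sum = 134.9675 µg/mL·hr
IV tail: 5.36/0.445 = 12.045; AUC_iv,0→∞ = 134.9675 + 12.045 = 147.0125 µg/mL·hr
Trapezoidal AUC_0→1.75 (rectal suppository):
  [0→0.5]: (0.00+37.44)/2 × 0.5 = 9.36
  [0.5→1.5]: (37.44+33.54)/2 × 1 = 35.49
  [1.5→1.75]: (33.54+30.40)/2 × 0.25 = 7.9925
  Sum = 52.8425 µg/mL·hr
rectal suppository tail: 30.40/0.445 = 68.315; AUC_ev,0→∞ = 52.8425 + 68.315 = 121.1575 µg/mL·hr
F = (AUC_ev/D_ev)/(AUC_iv/D_iv) = (121.1575/500)/(147.0125/200) = 0.242315/0.7350625 = 0.3297

F = 0.33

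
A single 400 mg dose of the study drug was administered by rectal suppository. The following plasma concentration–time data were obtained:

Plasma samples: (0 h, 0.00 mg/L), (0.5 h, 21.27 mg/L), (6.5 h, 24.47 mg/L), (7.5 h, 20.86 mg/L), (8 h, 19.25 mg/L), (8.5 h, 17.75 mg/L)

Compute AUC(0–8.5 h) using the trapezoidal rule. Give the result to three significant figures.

AUC = 184 mg/L·h

Trapezoidal AUC_0→8.5:
  [0→0.5]: (0.00+21.27)/2 × 0.5 = 5.3175
  [0.5→6.5]: (21.27+24.47)/2 × 6 = 137.22
  [6.5→7.5]: (24.47+20.86)/2 × 1 = 22.665
  [7.5→8]: (20.86+19.25)/2 × 0.5 = 10.0275
  [8→8.5]: (19.25+17.75)/2 × 0.5 = 9.25
  Sum = 184.48 mg/L·h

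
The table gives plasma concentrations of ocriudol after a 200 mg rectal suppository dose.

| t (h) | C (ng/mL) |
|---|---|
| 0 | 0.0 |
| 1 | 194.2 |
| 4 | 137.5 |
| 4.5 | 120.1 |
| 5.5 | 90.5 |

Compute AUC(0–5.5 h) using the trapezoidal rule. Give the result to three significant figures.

AUC = 764 ng/mL·h

Trapezoidal AUC_0→5.5:
  [0→1]: (0.0+194.2)/2 × 1 = 97.1
  [1→4]: (194.2+137.5)/2 × 3 = 497.55
  [4→4.5]: (137.5+120.1)/2 × 0.5 = 64.4
  [4.5→5.5]: (120.1+90.5)/2 × 1 = 105.3
  Sum = 764.35 ng/mL·h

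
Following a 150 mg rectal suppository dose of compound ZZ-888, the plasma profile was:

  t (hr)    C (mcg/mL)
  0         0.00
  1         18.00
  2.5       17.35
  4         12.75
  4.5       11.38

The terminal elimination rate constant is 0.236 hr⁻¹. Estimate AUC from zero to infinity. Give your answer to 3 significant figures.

Trapezoidal AUC_0→4.5:
  [0→1]: (0.00+18.00)/2 × 1 = 9.0
  [1→2.5]: (18.00+17.35)/2 × 1.5 = 26.5125
  [2.5→4]: (17.35+12.75)/2 × 1.5 = 22.575
  [4→4.5]: (12.75+11.38)/2 × 0.5 = 6.0325
  Sum = 64.12 mcg/mL·hr
Extrapolated tail: C_last / k_e = 11.38 / 0.236 = 48.220
AUC_0→∞ = 64.12 + 48.220 = 112.34 mcg/mL·hr

AUC = 112 mcg/mL·hr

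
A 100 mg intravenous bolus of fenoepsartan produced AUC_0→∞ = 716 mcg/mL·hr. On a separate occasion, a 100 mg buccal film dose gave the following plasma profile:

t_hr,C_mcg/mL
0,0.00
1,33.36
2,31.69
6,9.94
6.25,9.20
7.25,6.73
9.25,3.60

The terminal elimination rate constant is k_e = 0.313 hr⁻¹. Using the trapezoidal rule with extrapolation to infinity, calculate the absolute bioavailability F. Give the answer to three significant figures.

Trapezoidal AUC_0→9.25 (buccal film):
  [0→1]: (0.00+33.36)/2 × 1 = 16.68
  [1→2]: (33.36+31.69)/2 × 1 = 32.525
  [2→6]: (31.69+9.94)/2 × 4 = 83.26
  [6→6.25]: (9.94+9.20)/2 × 0.25 = 2.3925
  [6.25→7.25]: (9.20+6.73)/2 × 1 = 7.965
  [7.25→9.25]: (6.73+3.60)/2 × 2 = 10.33
  Sum = 153.1525 mcg/mL·hr
Tail: C_last/k_e = 3.60/0.313 = 11.502
AUC_0→∞ (buccal film) = 153.1525 + 11.502 = 164.6545 mcg/mL·hr
F = (AUC_ev/D_ev)/(AUC_iv/D_iv) = (164.6545/100)/(716/100) = 1.646545/7.16 = 0.2300

F = 0.230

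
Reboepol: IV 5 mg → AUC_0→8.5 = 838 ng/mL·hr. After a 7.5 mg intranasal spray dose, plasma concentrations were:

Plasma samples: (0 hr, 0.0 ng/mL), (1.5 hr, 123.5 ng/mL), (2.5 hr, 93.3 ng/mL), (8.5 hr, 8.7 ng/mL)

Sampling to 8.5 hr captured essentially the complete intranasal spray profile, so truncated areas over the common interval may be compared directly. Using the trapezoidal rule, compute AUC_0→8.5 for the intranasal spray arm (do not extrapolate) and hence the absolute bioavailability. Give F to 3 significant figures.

Trapezoidal AUC_0→8.5 (intranasal spray):
  [0→1.5]: (0.0+123.5)/2 × 1.5 = 92.625
  [1.5→2.5]: (123.5+93.3)/2 × 1 = 108.4
  [2.5→8.5]: (93.3+8.7)/2 × 6 = 306.0
  Sum = 507.025 ng/mL·hr
F = (AUC_ev/D_ev)/(AUC_iv/D_iv) = (507.025/7.5)/(838/5) = 67.6033/167.6 = 0.4034

F = 0.403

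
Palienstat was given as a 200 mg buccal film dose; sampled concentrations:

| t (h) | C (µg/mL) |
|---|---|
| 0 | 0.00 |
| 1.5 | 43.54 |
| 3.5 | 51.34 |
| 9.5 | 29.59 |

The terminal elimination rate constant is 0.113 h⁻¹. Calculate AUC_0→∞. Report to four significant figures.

AUC = 632.2 µg/mL·h

Trapezoidal AUC_0→9.5:
  [0→1.5]: (0.00+43.54)/2 × 1.5 = 32.655
  [1.5→3.5]: (43.54+51.34)/2 × 2 = 94.88
  [3.5→9.5]: (51.34+29.59)/2 × 6 = 242.79
  Sum = 370.325 µg/mL·h
Extrapolated tail: C_last / k_e = 29.59 / 0.113 = 261.858
AUC_0→∞ = 370.325 + 261.858 = 632.183 µg/mL·h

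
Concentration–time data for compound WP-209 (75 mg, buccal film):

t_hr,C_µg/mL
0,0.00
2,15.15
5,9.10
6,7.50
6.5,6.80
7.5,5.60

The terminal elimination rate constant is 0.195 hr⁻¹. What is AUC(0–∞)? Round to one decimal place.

Trapezoidal AUC_0→7.5:
  [0→2]: (0.00+15.15)/2 × 2 = 15.15
  [2→5]: (15.15+9.10)/2 × 3 = 36.375
  [5→6]: (9.10+7.50)/2 × 1 = 8.3
  [6→6.5]: (7.50+6.80)/2 × 0.5 = 3.575
  [6.5→7.5]: (6.80+5.60)/2 × 1 = 6.2
  Sum = 69.6 µg/mL·hr
Extrapolated tail: C_last / k_e = 5.60 / 0.195 = 28.718
AUC_0→∞ = 69.6 + 28.718 = 98.318 µg/mL·hr

AUC = 98.3 µg/mL·hr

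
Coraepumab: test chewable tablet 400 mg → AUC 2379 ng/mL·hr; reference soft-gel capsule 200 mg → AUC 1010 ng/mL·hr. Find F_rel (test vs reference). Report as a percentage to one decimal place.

F_rel = (AUC_test/D_test) / (AUC_ref/D_ref)
      = (2379/400) / (1010/200)
      = 5.9475 / 5.05 = 1.1777 = 117.77%

F_rel = 117.8%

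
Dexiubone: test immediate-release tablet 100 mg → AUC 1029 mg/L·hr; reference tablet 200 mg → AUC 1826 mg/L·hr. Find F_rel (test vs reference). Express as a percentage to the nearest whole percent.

F_rel = 113%

F_rel = (AUC_test/D_test) / (AUC_ref/D_ref)
      = (1029/100) / (1826/200)
      = 10.29 / 9.13 = 1.1271 = 112.71%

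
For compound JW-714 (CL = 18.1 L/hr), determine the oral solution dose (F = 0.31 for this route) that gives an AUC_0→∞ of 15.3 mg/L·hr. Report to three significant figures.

Dose = CL × AUC_0→∞ / F
     = 18.1 × 15.3 / 0.31 = 893.323 mg

Dose = 893 mg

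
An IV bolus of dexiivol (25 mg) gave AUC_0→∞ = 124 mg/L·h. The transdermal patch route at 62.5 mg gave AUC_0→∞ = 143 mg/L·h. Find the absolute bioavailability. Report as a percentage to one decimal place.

F = 46.1%

F = (AUC_ev / D_ev) / (AUC_iv / D_iv)
  = (143/62.5) / (124/25)
  = 2.288 / 4.96 = 0.4613
  = 46.13%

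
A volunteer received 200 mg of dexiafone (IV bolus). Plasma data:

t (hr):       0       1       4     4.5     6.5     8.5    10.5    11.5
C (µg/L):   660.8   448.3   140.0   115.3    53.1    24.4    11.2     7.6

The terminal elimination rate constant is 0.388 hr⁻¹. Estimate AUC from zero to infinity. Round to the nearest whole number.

Trapezoidal AUC_0→11.5:
  [0→1]: (660.8+448.3)/2 × 1 = 554.55
  [1→4]: (448.3+140.0)/2 × 3 = 882.45
  [4→4.5]: (140.0+115.3)/2 × 0.5 = 63.825
  [4.5→6.5]: (115.3+53.1)/2 × 2 = 168.4
  [6.5→8.5]: (53.1+24.4)/2 × 2 = 77.5
  [8.5→10.5]: (24.4+11.2)/2 × 2 = 35.6
  [10.5→11.5]: (11.2+7.6)/2 × 1 = 9.4
  Sum = 1791.725 µg/L·hr
Extrapolated tail: C_last / k_e = 7.6 / 0.388 = 19.588
AUC_0→∞ = 1791.725 + 19.588 = 1811.313 µg/L·hr

AUC = 1811 µg/L·hr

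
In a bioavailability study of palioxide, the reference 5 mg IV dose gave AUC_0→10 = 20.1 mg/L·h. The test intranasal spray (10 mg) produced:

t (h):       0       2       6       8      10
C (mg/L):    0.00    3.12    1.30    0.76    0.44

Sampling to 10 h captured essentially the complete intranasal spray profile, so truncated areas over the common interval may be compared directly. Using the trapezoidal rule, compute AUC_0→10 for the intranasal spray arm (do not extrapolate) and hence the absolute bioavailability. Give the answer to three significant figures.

F = 0.379

Trapezoidal AUC_0→10 (intranasal spray):
  [0→2]: (0.00+3.12)/2 × 2 = 3.12
  [2→6]: (3.12+1.30)/2 × 4 = 8.84
  [6→8]: (1.30+0.76)/2 × 2 = 2.06
  [8→10]: (0.76+0.44)/2 × 2 = 1.2
  Sum = 15.22 mg/L·h
F = (AUC_ev/D_ev)/(AUC_iv/D_iv) = (15.22/10)/(20.1/5) = 1.522/4.02 = 0.3786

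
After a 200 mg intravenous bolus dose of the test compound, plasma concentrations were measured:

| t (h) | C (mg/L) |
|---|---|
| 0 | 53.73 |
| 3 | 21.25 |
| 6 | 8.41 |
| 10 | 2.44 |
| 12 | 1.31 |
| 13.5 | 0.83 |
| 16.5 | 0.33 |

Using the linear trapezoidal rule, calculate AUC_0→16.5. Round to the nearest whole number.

Trapezoidal AUC_0→16.5:
  [0→3]: (53.73+21.25)/2 × 3 = 112.47
  [3→6]: (21.25+8.41)/2 × 3 = 44.49
  [6→10]: (8.41+2.44)/2 × 4 = 21.7
  [10→12]: (2.44+1.31)/2 × 2 = 3.75
  [12→13.5]: (1.31+0.83)/2 × 1.5 = 1.605
  [13.5→16.5]: (0.83+0.33)/2 × 3 = 1.74
  Sum = 185.755 mg/L·h

AUC = 186 mg/L·h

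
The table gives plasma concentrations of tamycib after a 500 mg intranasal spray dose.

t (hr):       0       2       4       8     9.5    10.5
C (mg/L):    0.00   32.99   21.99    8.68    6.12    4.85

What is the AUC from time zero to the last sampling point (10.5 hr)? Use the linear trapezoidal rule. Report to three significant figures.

Trapezoidal AUC_0→10.5:
  [0→2]: (0.00+32.99)/2 × 2 = 32.99
  [2→4]: (32.99+21.99)/2 × 2 = 54.98
  [4→8]: (21.99+8.68)/2 × 4 = 61.34
  [8→9.5]: (8.68+6.12)/2 × 1.5 = 11.1
  [9.5→10.5]: (6.12+4.85)/2 × 1 = 5.485
  Sum = 165.895 mg/L·hr

AUC = 166 mg/L·hr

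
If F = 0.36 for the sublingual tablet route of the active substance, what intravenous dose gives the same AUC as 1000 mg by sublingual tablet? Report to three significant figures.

D_iv = 360 mg

Systemic exposure from an extravascular dose = F × D_ev, so the equivalent IV dose is F × D_ev.
D_iv = F × D_ev = 0.36 × 1000 = 360 mg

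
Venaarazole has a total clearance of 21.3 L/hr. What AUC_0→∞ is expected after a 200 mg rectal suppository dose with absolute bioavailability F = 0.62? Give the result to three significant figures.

AUC_0→∞ = F × Dose / CL
        = 0.62 × 200 / 21.3 = 5.8216 mg/L·hr

AUC = 5.82 mg/L·hr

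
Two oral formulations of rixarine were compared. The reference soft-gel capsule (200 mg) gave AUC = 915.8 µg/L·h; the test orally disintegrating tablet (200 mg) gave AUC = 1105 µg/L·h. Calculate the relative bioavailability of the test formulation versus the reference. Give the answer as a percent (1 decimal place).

F_rel = 120.7%

F_rel = (AUC_test/D_test) / (AUC_ref/D_ref)
      = (1105/200) / (915.8/200)
      = 5.525 / 4.579 = 1.2066 = 120.66%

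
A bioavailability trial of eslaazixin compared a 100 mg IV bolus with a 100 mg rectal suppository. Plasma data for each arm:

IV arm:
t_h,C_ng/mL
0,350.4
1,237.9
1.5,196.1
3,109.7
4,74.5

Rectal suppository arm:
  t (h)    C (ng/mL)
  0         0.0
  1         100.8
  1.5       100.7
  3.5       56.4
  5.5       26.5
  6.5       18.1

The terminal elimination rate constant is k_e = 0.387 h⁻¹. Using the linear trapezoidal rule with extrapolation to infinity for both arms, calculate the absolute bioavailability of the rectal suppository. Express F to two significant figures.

F = 0.45

Trapezoidal AUC_0→4 (IV):
  [0→1]: (350.4+237.9)/2 × 1 = 294.15
  [1→1.5]: (237.9+196.1)/2 × 0.5 = 108.5
  [1.5→3]: (196.1+109.7)/2 × 1.5 = 229.35
  [3→4]: (109.7+74.5)/2 × 1 = 92.1
  Sum = 724.1 ng/mL·h
IV tail: 74.5/0.387 = 192.506; AUC_iv,0→∞ = 724.1 + 192.506 = 916.606 ng/mL·h
Trapezoidal AUC_0→6.5 (rectal suppository):
  [0→1]: (0.0+100.8)/2 × 1 = 50.4
  [1→1.5]: (100.8+100.7)/2 × 0.5 = 50.375
  [1.5→3.5]: (100.7+56.4)/2 × 2 = 157.1
  [3.5→5.5]: (56.4+26.5)/2 × 2 = 82.9
  [5.5→6.5]: (26.5+18.1)/2 × 1 = 22.3
  Sum = 363.075 ng/mL·h
rectal suppository tail: 18.1/0.387 = 46.770; AUC_ev,0→∞ = 363.075 + 46.770 = 409.845 ng/mL·h
F = (AUC_ev/D_ev)/(AUC_iv/D_iv) = (409.845/100)/(916.606/100) = 4.09845/9.16606 = 0.4471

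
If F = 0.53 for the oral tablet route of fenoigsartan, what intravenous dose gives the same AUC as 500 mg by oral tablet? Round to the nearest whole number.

Systemic exposure from an extravascular dose = F × D_ev, so the equivalent IV dose is F × D_ev.
D_iv = F × D_ev = 0.53 × 500 = 265 mg

D_iv = 265 mg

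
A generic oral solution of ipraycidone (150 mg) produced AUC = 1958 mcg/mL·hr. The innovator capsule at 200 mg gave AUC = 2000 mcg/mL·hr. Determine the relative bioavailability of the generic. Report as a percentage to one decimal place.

F_rel = 130.5%

F_rel = (AUC_test/D_test) / (AUC_ref/D_ref)
      = (1958/150) / (2000/200)
      = 13.0533 / 10 = 1.3053 = 130.53%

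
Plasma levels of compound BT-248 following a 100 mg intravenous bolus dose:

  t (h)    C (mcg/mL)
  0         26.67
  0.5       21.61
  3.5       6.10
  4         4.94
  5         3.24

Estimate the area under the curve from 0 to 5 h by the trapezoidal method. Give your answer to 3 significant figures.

Trapezoidal AUC_0→5:
  [0→0.5]: (26.67+21.61)/2 × 0.5 = 12.07
  [0.5→3.5]: (21.61+6.10)/2 × 3 = 41.565
  [3.5→4]: (6.10+4.94)/2 × 0.5 = 2.76
  [4→5]: (4.94+3.24)/2 × 1 = 4.09
  Sum = 60.485 mcg/mL·h

AUC = 60.5 mcg/mL·h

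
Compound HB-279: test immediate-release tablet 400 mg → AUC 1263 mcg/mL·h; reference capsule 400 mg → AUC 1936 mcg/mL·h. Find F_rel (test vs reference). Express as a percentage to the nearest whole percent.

F_rel = (AUC_test/D_test) / (AUC_ref/D_ref)
      = (1263/400) / (1936/400)
      = 3.1575 / 4.84 = 0.6524 = 65.24%

F_rel = 65%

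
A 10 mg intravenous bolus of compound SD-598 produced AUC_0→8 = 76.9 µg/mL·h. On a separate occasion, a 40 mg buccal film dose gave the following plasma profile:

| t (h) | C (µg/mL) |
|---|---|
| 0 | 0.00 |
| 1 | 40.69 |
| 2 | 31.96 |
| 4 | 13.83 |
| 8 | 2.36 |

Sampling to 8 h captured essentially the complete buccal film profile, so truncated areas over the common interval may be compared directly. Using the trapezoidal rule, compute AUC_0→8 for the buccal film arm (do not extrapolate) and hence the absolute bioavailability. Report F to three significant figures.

F = 0.438

Trapezoidal AUC_0→8 (buccal film):
  [0→1]: (0.00+40.69)/2 × 1 = 20.345
  [1→2]: (40.69+31.96)/2 × 1 = 36.325
  [2→4]: (31.96+13.83)/2 × 2 = 45.79
  [4→8]: (13.83+2.36)/2 × 4 = 32.38
  Sum = 134.84 µg/mL·h
F = (AUC_ev/D_ev)/(AUC_iv/D_iv) = (134.84/40)/(76.9/10) = 3.371/7.69 = 0.4384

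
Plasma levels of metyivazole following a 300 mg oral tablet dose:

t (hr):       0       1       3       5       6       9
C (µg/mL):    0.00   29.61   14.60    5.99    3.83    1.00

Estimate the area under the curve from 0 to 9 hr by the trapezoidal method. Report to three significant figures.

Trapezoidal AUC_0→9:
  [0→1]: (0.00+29.61)/2 × 1 = 14.805
  [1→3]: (29.61+14.60)/2 × 2 = 44.21
  [3→5]: (14.60+5.99)/2 × 2 = 20.59
  [5→6]: (5.99+3.83)/2 × 1 = 4.91
  [6→9]: (3.83+1.00)/2 × 3 = 7.245
  Sum = 91.76 µg/mL·hr

AUC = 91.8 µg/mL·hr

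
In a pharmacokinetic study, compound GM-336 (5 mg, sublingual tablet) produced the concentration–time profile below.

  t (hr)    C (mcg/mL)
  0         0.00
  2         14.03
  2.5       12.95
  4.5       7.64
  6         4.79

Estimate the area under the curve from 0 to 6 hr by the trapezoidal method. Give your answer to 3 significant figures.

Trapezoidal AUC_0→6:
  [0→2]: (0.00+14.03)/2 × 2 = 14.03
  [2→2.5]: (14.03+12.95)/2 × 0.5 = 6.745
  [2.5→4.5]: (12.95+7.64)/2 × 2 = 20.59
  [4.5→6]: (7.64+4.79)/2 × 1.5 = 9.3225
  Sum = 50.6875 mcg/mL·hr

AUC = 50.7 mcg/mL·hr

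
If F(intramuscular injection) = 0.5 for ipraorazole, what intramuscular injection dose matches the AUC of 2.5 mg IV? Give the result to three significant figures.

D_intramuscular = 5.00 mg

For equal systemic exposure: F × D_ev = D_iv
D_ev = D_iv / F = 2.5 / 0.5 = 5 mg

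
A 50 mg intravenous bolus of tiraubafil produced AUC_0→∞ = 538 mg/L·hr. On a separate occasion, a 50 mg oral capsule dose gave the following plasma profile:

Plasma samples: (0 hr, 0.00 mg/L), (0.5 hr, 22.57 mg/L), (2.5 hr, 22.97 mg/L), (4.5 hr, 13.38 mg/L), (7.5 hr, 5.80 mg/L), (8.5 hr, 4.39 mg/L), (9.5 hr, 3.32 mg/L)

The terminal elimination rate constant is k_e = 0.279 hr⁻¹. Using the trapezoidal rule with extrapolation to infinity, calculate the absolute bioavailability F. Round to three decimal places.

Trapezoidal AUC_0→9.5 (oral capsule):
  [0→0.5]: (0.00+22.57)/2 × 0.5 = 5.6425
  [0.5→2.5]: (22.57+22.97)/2 × 2 = 45.54
  [2.5→4.5]: (22.97+13.38)/2 × 2 = 36.35
  [4.5→7.5]: (13.38+5.80)/2 × 3 = 28.77
  [7.5→8.5]: (5.80+4.39)/2 × 1 = 5.095
  [8.5→9.5]: (4.39+3.32)/2 × 1 = 3.855
  Sum = 125.2525 mg/L·hr
Tail: C_last/k_e = 3.32/0.279 = 11.900
AUC_0→∞ (oral capsule) = 125.2525 + 11.900 = 137.1525 mg/L·hr
F = (AUC_ev/D_ev)/(AUC_iv/D_iv) = (137.1525/50)/(538/50) = 2.74305/10.76 = 0.2549

F = 0.255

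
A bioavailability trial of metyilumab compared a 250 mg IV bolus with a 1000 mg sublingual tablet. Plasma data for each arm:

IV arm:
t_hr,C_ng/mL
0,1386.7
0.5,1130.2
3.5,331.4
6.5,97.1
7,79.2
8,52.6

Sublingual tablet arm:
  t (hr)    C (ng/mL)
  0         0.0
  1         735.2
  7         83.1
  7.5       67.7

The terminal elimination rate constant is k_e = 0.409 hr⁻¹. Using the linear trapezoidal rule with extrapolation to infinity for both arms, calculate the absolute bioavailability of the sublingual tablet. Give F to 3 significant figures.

Trapezoidal AUC_0→8 (IV):
  [0→0.5]: (1386.7+1130.2)/2 × 0.5 = 629.225
  [0.5→3.5]: (1130.2+331.4)/2 × 3 = 2192.4
  [3.5→6.5]: (331.4+97.1)/2 × 3 = 642.75
  [6.5→7]: (97.1+79.2)/2 × 0.5 = 44.075
  [7→8]: (79.2+52.6)/2 × 1 = 65.9
  Sum = 3574.35 ng/mL·hr
IV tail: 52.6/0.409 = 128.606; AUC_iv,0→∞ = 3574.35 + 128.606 = 3702.956 ng/mL·hr
Trapezoidal AUC_0→7.5 (sublingual tablet):
  [0→1]: (0.0+735.2)/2 × 1 = 367.6
  [1→7]: (735.2+83.1)/2 × 6 = 2454.9
  [7→7.5]: (83.1+67.7)/2 × 0.5 = 37.7
  Sum = 2860.2 ng/mL·hr
sublingual tablet tail: 67.7/0.409 = 165.526; AUC_ev,0→∞ = 2860.2 + 165.526 = 3025.726 ng/mL·hr
F = (AUC_ev/D_ev)/(AUC_iv/D_iv) = (3025.726/1000)/(3702.956/250) = 3.025726/14.811824 = 0.2043

F = 0.204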